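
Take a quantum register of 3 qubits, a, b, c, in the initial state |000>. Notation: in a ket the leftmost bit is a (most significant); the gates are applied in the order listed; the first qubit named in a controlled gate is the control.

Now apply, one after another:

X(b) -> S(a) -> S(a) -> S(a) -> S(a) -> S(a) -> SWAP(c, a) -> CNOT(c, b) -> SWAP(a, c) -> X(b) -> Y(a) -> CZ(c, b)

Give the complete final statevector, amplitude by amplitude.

The final amplitudes are I on |100>, and 0 on every other basis state. Key observation: gates 3-6 undo each other exactly, leaving only the rest of the circuit to track.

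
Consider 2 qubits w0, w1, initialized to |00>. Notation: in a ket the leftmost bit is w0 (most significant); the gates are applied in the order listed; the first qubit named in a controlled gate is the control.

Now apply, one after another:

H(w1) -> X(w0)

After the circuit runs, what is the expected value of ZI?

The expectation value of ZI is -1.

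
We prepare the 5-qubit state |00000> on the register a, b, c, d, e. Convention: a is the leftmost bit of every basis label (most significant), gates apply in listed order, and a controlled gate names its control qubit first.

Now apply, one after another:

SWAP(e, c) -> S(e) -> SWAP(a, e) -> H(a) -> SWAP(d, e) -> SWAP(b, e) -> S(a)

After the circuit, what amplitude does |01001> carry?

The amplitude on |01001> is 0.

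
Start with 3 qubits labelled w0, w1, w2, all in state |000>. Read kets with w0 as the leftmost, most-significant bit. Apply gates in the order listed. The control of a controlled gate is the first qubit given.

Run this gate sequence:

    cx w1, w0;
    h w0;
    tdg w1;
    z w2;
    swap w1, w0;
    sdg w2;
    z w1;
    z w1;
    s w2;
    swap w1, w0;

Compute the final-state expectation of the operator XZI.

The expectation value of XZI is 1. Key observation: the block from step 5 through step 10 cancels to the identity and can be dropped.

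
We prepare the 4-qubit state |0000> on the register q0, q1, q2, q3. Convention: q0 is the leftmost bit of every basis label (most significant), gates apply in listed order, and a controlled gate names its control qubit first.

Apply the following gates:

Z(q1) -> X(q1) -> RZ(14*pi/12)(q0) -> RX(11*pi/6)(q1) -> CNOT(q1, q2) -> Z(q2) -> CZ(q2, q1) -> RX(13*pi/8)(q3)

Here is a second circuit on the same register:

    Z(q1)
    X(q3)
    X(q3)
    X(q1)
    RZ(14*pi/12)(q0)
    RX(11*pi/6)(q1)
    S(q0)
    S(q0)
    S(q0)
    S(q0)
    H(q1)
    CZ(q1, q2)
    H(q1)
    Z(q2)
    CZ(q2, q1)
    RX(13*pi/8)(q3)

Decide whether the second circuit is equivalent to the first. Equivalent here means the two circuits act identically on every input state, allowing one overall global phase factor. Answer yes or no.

No: there is an input state on which the two circuits produce genuinely different outputs (not merely differing by a phase).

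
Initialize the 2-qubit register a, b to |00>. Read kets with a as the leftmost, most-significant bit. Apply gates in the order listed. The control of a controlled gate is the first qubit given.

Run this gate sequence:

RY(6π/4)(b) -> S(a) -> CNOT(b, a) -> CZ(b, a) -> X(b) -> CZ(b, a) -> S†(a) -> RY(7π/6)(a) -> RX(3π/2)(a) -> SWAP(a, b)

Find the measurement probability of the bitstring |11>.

A full measurement returns |11> with probability 1/4.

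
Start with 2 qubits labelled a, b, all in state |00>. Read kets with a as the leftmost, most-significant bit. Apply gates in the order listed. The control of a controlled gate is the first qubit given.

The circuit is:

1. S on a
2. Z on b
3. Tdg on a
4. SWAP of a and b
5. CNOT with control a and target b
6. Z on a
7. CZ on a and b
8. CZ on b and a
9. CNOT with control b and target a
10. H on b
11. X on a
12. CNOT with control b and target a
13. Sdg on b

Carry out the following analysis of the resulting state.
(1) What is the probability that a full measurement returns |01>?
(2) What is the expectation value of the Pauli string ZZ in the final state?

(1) Outcome |01> occurs with probability 1/2.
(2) In the final state, ZZ has expectation -1.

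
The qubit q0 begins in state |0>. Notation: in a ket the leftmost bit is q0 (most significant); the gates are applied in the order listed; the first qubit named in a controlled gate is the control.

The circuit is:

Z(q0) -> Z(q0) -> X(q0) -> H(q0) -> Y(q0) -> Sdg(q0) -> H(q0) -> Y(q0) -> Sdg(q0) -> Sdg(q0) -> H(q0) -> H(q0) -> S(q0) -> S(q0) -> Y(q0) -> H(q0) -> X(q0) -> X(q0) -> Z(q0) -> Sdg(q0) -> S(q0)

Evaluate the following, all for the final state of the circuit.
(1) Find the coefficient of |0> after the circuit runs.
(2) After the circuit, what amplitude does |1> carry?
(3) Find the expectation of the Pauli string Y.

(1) The final state's coefficient on |0> equals sqrt(2)*I/2. Key observation: the block from step 8 through step 15 cancels to the identity and can be dropped.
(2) |1> carries amplitude -sqrt(2)/2 in the final state.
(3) In the final state, Y has expectation 1.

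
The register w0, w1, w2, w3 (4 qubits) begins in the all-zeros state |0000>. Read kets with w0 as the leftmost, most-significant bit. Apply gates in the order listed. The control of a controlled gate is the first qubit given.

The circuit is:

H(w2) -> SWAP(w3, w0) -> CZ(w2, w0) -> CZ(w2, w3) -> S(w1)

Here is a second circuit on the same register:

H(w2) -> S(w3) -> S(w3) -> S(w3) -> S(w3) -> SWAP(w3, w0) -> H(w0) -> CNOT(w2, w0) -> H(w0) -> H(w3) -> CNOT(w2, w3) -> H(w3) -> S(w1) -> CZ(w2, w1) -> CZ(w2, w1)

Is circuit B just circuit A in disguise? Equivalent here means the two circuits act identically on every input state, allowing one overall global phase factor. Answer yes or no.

Yes: on every input state the two circuits agree up to one overall phase factor.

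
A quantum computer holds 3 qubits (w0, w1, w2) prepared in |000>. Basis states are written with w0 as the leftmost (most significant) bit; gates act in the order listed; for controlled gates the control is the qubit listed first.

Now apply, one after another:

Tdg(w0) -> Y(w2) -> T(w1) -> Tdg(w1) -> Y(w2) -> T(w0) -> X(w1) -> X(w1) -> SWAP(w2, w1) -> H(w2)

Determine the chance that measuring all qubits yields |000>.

A full measurement returns |000> with probability 1/2. Key observation: gates 1-6 undo each other exactly, leaving only the rest of the circuit to track.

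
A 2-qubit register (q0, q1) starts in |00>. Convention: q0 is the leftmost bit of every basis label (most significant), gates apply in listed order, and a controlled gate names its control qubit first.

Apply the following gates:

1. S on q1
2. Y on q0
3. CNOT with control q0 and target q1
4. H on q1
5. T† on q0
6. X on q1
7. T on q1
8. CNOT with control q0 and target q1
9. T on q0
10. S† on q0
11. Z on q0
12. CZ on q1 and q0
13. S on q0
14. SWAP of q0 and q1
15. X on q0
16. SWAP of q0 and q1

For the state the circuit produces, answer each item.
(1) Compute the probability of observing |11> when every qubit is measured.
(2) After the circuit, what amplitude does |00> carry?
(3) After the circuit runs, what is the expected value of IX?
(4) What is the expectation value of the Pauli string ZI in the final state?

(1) The probability of measuring |11> is 1/2.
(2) |00> carries amplitude 0 in the final state.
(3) The expectation value of IX is sqrt(2)/2.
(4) In the final state, ZI has expectation -1.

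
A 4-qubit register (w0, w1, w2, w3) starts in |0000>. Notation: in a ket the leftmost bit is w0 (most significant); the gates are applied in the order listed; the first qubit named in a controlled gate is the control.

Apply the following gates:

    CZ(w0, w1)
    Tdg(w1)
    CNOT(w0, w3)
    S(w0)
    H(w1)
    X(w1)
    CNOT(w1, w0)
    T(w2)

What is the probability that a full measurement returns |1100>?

The probability of measuring |1100> is 1/2.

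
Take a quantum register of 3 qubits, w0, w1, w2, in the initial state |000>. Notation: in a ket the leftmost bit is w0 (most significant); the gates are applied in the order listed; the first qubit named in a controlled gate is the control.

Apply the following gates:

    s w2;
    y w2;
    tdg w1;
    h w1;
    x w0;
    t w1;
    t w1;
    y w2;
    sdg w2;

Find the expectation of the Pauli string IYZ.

The observable IYZ averages to 1.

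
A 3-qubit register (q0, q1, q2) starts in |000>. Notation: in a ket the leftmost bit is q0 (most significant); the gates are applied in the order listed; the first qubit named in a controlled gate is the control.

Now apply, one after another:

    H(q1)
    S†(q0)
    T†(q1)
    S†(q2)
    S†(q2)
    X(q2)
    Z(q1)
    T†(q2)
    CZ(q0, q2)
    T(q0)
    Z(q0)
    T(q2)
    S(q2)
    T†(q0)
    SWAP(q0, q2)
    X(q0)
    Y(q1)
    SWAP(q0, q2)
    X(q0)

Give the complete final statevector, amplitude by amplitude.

After the circuit, the state carries amplitude sqrt(2)*exp(3*I*pi/4)/2 on |100>, -sqrt(2)/2 on |110>, and 0 on every other basis state.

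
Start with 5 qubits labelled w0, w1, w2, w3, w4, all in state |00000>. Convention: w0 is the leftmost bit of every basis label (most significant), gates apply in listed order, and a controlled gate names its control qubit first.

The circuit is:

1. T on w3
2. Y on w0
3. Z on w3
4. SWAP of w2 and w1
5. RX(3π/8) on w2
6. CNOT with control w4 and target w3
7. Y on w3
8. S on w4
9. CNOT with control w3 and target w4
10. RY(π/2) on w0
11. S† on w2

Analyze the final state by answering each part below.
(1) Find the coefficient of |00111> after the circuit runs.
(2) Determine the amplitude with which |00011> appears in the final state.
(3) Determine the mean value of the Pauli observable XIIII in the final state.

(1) |00111> carries amplitude -sqrt(2)*sin(3*pi/16)/2 in the final state.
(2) |00011> carries amplitude sqrt(2)*cos(3*pi/16)/2 in the final state.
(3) The expectation value of XIIII is -1.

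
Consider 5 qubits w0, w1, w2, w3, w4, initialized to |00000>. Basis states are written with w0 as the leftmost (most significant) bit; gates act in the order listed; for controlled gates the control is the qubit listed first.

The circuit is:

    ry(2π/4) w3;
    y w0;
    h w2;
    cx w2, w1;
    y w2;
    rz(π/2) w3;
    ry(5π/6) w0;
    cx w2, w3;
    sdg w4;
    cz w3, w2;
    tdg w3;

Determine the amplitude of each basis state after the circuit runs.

The resulting statevector has amplitude (sqrt(2) + sqrt(6))*exp(I*pi/4)/8 on |00100>, I*(sqrt(2) + sqrt(6))/8 on |00110>, (sqrt(2) + sqrt(6))*exp(3*I*pi/4)/8 on |01000>, -sqrt(6)/8 - sqrt(2)/8 on |01010>, (-sqrt(6) + sqrt(2))*exp(I*pi/4)/8 on |10100>, I*(-sqrt(6) + sqrt(2))/8 on |10110>, (-sqrt(6) + sqrt(2))*exp(3*I*pi/4)/8 on |11000>, -sqrt(2)/8 + sqrt(6)/8 on |11010>, and 0 on every other basis state.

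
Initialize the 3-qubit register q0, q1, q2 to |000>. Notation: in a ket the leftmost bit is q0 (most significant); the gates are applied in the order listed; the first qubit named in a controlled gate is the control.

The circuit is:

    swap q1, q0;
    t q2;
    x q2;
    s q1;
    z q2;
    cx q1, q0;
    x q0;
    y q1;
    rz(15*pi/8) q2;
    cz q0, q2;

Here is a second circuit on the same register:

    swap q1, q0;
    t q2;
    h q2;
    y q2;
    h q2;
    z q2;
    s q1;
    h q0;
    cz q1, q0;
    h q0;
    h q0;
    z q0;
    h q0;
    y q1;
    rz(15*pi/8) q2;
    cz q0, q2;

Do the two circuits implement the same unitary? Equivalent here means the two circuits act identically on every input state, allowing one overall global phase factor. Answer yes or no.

No, they are not equivalent — no single phase factor reconciles the two unitaries.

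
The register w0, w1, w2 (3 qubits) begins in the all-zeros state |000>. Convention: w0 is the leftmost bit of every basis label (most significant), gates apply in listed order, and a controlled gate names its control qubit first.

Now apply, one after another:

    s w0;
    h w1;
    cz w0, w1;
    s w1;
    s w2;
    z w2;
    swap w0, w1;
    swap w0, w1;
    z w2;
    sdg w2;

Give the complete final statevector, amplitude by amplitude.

The resulting statevector has amplitude sqrt(2)/2 on |000>, sqrt(2)*I/2 on |010>, and 0 on every other basis state. Key observation: steps 5-10 multiply out to the identity, so the circuit reduces to the remaining gates.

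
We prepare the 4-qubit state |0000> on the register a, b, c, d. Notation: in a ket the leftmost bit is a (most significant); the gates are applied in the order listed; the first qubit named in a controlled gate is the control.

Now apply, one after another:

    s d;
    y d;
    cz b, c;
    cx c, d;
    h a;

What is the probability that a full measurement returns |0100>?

Outcome |0100> occurs with probability 0.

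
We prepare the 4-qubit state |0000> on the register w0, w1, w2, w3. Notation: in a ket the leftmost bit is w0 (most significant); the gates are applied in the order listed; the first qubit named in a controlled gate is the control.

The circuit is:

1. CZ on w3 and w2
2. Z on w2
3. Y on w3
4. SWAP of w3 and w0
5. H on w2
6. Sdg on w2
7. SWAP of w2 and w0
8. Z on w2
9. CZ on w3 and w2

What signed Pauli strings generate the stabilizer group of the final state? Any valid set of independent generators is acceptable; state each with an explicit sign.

The final state is stabilized by the group generated by -YIII, +IZII, -IIZI, +IIIZ; other independent generating sets are equally valid.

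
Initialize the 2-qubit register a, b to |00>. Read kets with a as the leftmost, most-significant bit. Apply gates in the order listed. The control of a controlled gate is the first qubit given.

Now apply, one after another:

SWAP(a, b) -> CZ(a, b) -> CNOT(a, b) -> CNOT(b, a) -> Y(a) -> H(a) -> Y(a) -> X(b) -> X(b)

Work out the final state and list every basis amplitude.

The final amplitudes are -sqrt(2)/2 on |00>, 0 on |01>, -sqrt(2)/2 on |10>, 0 on |11>. Key observation: steps 8-9 multiply out to the identity, so the circuit reduces to the remaining gates.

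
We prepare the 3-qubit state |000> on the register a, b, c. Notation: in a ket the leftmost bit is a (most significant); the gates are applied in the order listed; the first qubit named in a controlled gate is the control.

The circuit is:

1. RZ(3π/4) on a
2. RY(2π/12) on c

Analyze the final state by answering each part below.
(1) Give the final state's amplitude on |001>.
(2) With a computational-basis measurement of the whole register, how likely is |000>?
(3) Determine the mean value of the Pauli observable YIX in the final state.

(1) The amplitude on |001> is (-sqrt(6) + sqrt(2))*exp(5*I*pi/8)/4.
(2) A full measurement returns |000> with probability sqrt(3)/4 + 1/2.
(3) The observable YIX averages to 0.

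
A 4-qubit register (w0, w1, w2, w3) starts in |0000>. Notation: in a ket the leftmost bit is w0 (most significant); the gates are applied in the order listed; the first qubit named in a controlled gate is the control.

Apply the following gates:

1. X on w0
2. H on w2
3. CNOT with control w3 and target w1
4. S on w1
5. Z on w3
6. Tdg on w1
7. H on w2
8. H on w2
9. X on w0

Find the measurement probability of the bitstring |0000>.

The probability of measuring |0000> is 1/2.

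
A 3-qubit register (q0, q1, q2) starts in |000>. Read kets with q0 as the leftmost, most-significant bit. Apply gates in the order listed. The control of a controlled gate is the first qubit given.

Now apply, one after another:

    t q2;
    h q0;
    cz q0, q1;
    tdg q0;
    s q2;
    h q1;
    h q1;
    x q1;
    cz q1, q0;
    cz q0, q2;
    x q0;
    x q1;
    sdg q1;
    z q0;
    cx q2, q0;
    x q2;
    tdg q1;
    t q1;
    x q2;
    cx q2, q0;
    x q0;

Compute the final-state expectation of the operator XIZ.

The expectation value of XIZ is sqrt(2)/2. Key observation: gates 15-20 undo each other exactly, leaving only the rest of the circuit to track.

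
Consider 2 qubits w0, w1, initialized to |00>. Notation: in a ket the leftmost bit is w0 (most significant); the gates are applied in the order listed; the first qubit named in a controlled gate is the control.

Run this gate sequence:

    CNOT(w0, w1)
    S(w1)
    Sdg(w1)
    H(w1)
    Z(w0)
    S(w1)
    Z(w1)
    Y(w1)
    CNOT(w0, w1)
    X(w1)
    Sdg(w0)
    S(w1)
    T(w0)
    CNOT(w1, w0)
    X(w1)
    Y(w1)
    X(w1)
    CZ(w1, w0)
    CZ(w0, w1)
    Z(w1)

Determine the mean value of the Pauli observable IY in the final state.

In the final state, IY has expectation 0.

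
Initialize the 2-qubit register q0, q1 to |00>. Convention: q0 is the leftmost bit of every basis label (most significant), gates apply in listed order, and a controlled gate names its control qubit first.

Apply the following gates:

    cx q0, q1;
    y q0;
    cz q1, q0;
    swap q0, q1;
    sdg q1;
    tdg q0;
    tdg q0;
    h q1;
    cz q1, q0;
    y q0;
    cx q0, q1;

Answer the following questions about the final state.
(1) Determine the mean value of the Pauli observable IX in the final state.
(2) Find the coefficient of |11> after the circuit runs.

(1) The observable IX averages to -1.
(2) |11> carries amplitude sqrt(2)*I/2 in the final state.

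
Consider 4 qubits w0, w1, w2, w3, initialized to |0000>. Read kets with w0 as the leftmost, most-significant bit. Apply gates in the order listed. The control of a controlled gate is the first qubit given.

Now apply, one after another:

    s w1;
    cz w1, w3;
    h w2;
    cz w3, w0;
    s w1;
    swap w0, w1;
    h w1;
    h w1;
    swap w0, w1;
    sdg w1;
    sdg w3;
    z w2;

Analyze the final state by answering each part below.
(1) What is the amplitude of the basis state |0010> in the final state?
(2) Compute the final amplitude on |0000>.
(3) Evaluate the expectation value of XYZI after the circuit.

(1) The final state's coefficient on |0010> equals -sqrt(2)/2. Key observation: steps 5-10 multiply out to the identity, so the circuit reduces to the remaining gates.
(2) |0000> carries amplitude sqrt(2)/2 in the final state.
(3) The observable XYZI averages to 0.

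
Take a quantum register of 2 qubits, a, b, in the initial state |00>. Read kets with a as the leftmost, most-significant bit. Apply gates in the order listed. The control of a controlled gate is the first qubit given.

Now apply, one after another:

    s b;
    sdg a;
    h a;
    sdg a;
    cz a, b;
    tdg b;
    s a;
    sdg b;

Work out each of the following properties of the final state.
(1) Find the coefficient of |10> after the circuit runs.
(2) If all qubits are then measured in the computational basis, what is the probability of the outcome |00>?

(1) |10> carries amplitude sqrt(2)/2 in the final state.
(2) Outcome |00> occurs with probability 1/2.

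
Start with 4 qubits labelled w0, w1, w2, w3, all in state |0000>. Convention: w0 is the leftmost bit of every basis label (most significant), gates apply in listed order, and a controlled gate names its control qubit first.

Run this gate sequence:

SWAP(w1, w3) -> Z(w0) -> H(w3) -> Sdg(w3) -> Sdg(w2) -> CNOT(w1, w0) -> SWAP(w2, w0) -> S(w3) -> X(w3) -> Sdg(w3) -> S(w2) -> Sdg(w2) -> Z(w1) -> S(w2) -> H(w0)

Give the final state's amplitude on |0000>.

The amplitude on |0000> is 1/2.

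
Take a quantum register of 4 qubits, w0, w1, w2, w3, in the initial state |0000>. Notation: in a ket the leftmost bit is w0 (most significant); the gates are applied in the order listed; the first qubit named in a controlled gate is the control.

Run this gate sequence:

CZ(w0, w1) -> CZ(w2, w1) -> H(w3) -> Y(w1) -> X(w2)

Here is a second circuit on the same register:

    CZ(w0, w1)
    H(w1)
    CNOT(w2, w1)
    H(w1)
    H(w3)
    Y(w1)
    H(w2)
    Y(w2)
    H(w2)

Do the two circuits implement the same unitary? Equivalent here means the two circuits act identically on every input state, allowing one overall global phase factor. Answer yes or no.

No: there is an input state on which the two circuits produce genuinely different outputs (not merely differing by a phase).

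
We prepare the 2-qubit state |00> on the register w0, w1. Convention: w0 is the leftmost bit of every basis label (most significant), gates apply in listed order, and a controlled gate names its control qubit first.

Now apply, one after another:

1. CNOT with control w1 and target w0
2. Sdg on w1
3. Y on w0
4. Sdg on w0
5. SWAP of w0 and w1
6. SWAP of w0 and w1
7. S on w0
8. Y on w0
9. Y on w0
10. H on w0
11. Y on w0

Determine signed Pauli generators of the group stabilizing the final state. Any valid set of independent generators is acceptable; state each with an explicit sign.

The stabilizer group can be generated by +XI, +IZ, among other valid generating sets. Key observation: the block from step 3 through step 8 cancels to the identity and can be dropped.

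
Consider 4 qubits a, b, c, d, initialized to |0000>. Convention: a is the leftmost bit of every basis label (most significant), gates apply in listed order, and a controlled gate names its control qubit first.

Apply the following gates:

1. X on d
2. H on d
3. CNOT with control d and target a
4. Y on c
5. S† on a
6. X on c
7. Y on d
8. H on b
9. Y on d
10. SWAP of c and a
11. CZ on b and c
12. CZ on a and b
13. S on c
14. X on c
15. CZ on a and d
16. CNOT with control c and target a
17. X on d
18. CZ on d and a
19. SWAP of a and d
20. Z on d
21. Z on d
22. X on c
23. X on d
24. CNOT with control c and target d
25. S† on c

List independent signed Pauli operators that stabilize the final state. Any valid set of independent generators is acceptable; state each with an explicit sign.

One valid set of independent stabilizer generators is -XZYI, +IXZI, -ZIZI, +IIIZ (any independent generating set of the same group is equally correct).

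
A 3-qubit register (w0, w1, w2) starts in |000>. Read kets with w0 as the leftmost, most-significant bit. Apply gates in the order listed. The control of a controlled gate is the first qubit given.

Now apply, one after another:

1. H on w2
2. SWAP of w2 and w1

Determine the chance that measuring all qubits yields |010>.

The probability of measuring |010> is 1/2.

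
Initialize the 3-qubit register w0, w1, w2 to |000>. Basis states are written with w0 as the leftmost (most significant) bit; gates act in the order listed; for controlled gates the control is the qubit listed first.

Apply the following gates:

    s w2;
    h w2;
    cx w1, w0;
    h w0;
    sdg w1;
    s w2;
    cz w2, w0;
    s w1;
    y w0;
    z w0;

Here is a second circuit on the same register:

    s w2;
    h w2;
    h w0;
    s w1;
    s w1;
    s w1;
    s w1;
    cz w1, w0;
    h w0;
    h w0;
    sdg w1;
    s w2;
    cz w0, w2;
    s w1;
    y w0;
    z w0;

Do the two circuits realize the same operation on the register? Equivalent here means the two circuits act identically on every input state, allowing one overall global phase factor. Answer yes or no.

Yes, they are equivalent — the unitaries differ by at most a global phase.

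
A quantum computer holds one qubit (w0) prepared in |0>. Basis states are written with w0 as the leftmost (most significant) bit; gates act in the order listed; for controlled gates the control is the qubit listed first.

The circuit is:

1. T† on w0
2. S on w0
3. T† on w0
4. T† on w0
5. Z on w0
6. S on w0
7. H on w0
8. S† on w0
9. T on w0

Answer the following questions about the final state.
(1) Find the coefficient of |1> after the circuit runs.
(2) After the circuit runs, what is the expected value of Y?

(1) The final state's coefficient on |1> equals -sqrt(2)*exp(3*I*pi/4)/2.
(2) The observable Y averages to -sqrt(2)/2.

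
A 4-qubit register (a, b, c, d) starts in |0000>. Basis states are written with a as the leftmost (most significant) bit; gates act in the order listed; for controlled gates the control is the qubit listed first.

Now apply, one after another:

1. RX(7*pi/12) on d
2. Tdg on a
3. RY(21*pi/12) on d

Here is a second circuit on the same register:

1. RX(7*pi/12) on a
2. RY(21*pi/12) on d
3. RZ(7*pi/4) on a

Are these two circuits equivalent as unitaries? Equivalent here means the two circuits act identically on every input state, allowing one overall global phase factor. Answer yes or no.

No — the two circuits implement different unitaries, even allowing a global phase.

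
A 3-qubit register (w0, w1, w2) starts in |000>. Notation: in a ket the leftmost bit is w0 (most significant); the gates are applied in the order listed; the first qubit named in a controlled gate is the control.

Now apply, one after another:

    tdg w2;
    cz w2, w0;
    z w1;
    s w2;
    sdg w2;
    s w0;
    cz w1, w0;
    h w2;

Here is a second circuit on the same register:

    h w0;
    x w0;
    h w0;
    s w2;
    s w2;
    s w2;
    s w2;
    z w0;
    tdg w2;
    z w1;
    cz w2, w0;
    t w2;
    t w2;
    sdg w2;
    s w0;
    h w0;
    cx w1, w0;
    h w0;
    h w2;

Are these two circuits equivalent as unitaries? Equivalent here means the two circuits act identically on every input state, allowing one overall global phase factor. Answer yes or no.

Yes: on every input state the two circuits agree up to one overall phase factor.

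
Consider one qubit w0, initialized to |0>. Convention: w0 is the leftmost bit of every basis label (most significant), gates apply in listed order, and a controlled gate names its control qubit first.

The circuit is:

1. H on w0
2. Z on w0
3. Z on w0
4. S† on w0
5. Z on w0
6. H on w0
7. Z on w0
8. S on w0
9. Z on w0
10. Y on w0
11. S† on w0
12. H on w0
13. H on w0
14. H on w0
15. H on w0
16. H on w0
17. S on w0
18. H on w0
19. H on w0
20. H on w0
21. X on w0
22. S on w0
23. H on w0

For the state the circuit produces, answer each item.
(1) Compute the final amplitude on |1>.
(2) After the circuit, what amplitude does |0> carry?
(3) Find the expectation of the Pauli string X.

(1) The final state's coefficient on |1> equals -sqrt(2)*I/2.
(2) |0> carries amplitude sqrt(2)*I/2 in the final state.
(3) The expectation value of X is -1.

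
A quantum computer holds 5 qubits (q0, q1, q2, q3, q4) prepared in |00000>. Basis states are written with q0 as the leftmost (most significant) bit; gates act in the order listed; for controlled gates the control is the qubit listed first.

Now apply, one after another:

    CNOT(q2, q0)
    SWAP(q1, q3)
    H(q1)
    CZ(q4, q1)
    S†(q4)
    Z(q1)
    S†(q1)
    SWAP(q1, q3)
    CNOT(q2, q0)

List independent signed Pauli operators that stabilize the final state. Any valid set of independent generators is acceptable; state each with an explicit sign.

One valid set of independent stabilizer generators is +IIIYI, +ZIIII, +IZIII, +IIZII, +IIIIZ (any independent generating set of the same group is equally correct).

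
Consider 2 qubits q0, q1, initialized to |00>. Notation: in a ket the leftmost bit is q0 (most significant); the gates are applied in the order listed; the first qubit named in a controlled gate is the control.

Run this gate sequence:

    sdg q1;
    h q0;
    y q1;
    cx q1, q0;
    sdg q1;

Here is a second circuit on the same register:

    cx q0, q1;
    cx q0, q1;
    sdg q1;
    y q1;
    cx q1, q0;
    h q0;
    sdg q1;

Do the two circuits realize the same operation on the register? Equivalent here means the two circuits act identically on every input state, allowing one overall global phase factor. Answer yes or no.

No, they are not equivalent — no single phase factor reconciles the two unitaries.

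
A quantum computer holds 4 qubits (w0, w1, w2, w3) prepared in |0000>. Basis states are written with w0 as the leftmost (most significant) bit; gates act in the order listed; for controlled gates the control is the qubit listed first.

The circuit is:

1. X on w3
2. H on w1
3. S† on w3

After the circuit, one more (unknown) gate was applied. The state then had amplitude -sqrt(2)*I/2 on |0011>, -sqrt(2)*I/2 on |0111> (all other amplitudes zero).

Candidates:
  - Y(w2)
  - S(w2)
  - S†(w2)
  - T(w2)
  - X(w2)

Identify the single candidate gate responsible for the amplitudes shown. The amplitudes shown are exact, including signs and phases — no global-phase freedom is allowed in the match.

The applied gate was X(w2).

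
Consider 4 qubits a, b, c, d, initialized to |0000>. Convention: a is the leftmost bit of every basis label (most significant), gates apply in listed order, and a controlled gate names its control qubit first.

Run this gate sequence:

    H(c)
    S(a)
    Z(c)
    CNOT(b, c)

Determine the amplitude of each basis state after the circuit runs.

The final amplitudes are sqrt(2)/2 on |0000>, -sqrt(2)/2 on |0010>, and 0 on every other basis state.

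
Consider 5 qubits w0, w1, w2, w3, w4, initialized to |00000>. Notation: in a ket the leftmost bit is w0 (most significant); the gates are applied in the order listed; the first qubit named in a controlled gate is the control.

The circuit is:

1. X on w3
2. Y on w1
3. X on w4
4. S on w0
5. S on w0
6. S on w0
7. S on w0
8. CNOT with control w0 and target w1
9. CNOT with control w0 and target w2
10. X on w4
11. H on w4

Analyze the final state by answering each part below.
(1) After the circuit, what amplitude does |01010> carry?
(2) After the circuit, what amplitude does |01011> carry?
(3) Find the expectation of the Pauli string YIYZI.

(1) The amplitude on |01010> is sqrt(2)*I/2.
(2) The amplitude on |01011> is sqrt(2)*I/2.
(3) In the final state, YIYZI has expectation 0.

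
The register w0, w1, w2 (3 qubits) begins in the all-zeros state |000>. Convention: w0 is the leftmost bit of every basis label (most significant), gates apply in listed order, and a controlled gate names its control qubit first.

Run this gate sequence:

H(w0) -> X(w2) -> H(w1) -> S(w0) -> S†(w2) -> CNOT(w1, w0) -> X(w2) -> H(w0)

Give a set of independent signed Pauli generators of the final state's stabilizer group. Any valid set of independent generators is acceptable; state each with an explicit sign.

The stabilizer group can be generated by -YZI, +ZXI, +IIZ, among other valid generating sets.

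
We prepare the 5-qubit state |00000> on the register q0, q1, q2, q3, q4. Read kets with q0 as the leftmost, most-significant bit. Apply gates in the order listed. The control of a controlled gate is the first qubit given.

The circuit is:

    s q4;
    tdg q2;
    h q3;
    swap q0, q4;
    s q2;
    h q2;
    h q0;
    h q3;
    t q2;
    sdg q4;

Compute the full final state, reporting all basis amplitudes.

After the circuit, the state carries amplitude 1/2 on |00000>, exp(I*pi/4)/2 on |00100>, 1/2 on |10000>, exp(I*pi/4)/2 on |10100>, and 0 on every other basis state.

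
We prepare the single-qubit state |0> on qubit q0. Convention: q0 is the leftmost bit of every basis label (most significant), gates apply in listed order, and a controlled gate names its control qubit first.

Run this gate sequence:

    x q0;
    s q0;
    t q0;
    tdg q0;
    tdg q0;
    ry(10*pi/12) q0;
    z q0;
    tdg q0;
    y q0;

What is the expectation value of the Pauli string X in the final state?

The observable X averages to -sqrt(2)/4.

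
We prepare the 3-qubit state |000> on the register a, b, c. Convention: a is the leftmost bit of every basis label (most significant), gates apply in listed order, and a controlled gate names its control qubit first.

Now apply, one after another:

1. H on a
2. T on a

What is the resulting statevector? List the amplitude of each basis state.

The final amplitudes are sqrt(2)/2 on |000>, sqrt(2)*exp(I*pi/4)/2 on |100>, and 0 on every other basis state.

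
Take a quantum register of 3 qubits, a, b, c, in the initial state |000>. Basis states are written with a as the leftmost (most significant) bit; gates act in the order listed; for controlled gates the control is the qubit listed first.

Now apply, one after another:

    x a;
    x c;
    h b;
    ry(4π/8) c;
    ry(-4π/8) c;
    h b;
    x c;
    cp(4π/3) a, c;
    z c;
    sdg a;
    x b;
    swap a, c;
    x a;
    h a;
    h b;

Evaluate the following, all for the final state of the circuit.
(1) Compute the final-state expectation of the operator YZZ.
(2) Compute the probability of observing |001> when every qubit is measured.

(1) The expectation value of YZZ is 0.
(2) The probability of measuring |001> is 1/4.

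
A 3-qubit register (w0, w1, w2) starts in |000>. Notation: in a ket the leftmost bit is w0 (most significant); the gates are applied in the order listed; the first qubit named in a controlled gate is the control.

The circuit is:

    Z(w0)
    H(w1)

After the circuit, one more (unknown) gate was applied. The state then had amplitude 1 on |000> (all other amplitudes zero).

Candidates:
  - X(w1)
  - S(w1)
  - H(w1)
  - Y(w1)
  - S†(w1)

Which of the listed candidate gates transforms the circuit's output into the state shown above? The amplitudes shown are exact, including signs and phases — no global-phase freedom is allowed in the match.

The applied gate was H(w1).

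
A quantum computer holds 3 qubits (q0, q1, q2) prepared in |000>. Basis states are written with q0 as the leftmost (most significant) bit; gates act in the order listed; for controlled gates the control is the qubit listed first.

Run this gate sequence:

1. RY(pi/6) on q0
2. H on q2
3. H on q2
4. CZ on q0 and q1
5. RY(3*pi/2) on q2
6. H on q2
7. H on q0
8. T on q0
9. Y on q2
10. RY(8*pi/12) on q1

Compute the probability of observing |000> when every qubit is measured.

Outcome |000> occurs with probability 3/16.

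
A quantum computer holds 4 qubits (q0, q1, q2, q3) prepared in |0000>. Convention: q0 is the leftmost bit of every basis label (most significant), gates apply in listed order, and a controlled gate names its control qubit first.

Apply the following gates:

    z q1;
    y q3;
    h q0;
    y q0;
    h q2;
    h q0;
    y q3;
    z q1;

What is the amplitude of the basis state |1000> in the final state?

|1000> carries amplitude -sqrt(2)*I/2 in the final state.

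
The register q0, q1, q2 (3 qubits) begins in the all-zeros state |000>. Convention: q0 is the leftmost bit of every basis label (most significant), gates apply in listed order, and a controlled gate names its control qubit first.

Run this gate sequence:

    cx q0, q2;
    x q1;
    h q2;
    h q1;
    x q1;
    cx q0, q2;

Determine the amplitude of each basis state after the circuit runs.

The final amplitudes are -1/2 on |000>, -1/2 on |001>, 1/2 on |010>, 1/2 on |011>, 0 on |100>, 0 on |101>, 0 on |110>, 0 on |111>.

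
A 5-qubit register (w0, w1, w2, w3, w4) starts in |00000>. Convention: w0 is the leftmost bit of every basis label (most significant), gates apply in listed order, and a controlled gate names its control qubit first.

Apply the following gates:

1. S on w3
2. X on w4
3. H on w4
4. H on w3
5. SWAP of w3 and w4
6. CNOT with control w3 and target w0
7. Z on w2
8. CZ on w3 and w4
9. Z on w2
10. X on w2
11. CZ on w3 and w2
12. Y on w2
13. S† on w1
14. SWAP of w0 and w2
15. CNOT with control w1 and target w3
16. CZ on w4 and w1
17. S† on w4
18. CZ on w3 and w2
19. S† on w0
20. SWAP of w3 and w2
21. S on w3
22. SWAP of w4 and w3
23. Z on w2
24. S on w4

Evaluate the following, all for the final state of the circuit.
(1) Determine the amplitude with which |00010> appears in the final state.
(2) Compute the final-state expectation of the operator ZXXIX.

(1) |00010> carries amplitude -1/2 in the final state.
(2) The observable ZXXIX averages to 0.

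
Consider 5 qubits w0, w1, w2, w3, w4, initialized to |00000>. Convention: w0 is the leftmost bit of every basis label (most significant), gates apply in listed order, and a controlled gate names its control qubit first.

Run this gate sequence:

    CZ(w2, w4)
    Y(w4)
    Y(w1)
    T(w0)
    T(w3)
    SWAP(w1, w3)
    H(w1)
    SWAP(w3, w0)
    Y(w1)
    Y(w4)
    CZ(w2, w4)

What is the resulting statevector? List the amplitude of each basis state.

The final amplitudes are sqrt(2)/2 on |10000>, -sqrt(2)/2 on |11000>, and 0 on every other basis state.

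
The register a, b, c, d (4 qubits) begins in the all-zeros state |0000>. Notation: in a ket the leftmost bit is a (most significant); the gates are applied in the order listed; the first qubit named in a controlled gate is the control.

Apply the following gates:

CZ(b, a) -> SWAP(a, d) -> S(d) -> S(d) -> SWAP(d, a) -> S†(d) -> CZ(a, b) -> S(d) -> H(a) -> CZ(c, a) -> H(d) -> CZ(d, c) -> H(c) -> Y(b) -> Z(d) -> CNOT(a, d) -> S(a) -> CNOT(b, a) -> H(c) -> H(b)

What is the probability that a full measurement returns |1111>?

A full measurement returns |1111> with probability 0.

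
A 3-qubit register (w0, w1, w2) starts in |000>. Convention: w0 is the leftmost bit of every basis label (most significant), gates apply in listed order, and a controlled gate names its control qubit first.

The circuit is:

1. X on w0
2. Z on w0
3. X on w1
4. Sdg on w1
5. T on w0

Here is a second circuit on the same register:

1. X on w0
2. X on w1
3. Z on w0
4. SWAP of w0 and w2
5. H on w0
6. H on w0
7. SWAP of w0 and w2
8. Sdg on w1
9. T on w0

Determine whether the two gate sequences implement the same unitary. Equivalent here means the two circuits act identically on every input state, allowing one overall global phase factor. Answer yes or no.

Yes: on every input state the two circuits agree up to one overall phase factor.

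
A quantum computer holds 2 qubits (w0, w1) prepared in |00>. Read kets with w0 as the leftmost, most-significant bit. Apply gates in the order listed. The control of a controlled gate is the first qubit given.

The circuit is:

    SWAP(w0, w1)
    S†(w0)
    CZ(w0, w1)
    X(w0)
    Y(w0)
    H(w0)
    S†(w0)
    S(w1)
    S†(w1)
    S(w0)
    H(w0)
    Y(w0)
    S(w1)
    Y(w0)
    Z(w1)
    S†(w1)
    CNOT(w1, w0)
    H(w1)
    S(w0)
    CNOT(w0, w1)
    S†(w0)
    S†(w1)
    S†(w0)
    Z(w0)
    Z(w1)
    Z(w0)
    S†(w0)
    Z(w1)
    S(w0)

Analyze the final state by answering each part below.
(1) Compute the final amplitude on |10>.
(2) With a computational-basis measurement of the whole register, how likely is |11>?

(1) |10> carries amplitude 0 in the final state. Key observation: gates 5-12 undo each other exactly, leaving only the rest of the circuit to track.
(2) Outcome |11> occurs with probability 0.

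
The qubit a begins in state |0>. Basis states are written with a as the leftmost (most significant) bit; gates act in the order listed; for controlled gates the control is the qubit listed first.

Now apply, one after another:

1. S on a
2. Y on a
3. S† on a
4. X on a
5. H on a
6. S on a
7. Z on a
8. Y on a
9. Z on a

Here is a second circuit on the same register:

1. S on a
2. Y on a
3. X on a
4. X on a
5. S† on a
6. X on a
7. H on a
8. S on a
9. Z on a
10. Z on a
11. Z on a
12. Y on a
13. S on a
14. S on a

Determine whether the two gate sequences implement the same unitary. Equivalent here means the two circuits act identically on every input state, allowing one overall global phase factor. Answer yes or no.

Yes: on every input state the two circuits agree up to one overall phase factor.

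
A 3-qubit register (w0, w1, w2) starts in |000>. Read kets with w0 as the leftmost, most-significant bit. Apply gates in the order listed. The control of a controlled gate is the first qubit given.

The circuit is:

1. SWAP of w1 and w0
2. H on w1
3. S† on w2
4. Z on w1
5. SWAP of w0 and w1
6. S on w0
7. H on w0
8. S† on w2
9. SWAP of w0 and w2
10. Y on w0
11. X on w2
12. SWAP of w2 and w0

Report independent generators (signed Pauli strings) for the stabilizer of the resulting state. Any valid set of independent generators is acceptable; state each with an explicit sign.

The final state is stabilized by the group generated by -YII, +IZI, -IIZ; other independent generating sets are equally valid.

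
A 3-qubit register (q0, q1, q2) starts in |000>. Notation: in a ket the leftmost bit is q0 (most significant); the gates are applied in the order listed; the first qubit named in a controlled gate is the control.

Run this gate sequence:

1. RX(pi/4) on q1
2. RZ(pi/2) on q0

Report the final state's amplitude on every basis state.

The resulting statevector has amplitude -sqrt(sqrt(2) + 2)*exp(3*I*pi/4)/2 on |000>, -sqrt(2 - sqrt(2))*exp(I*pi/4)/2 on |010>, and 0 on every other basis state.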